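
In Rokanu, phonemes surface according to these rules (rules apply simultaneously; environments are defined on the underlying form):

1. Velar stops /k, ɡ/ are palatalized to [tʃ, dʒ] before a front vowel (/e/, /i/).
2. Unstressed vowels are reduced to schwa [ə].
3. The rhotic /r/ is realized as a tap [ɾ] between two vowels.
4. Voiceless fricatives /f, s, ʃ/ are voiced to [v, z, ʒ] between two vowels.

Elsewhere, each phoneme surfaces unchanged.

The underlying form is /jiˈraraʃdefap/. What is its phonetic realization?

/i/ (between /j/ and /r/): in an unstressed syllable, so rule 2 applies → [ə].
/r/ (between /i/ and /a/): between two vowels, so rule 3 applies → [ɾ].
/a/ (between /r/ and /r/) is in the target of rule 2 but the environment (in an unstressed syllable) is not met → [a].
Rule 3 applies to /r/ (between /a/ and /a/: between two vowels) → [ɾ].
/a/ (between /r/ and /ʃ/): in an unstressed syllable, so rule 2 applies → [ə].
/ʃ/ (between /a/ and /d/) fails the environment for rule 4, so it stays [ʃ].
/e/ (between /d/ and /f/) occurs in an unstressed syllable → [ə] by rule 2.
/f/ (between /e/ and /a/) occurs between two vowels → [v] by rule 4.
/a/ — between /f/ and /p/, in an unstressed syllable — surfaces as [ə] (rule 2).

[jəˈɾaɾəʃdəvəp]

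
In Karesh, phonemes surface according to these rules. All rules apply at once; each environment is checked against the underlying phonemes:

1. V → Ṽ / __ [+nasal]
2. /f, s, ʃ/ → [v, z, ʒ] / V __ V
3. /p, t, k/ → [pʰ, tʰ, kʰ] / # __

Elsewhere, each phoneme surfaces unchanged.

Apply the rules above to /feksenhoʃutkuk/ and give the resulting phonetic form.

/f/ (word-initial): rule 2 targets it, but not between two vowels → unchanged [f].
/e/ — between /f/ and /k/; rule 1 does not apply here → [e].
/k/ (between /e/ and /s/) is in the target of rule 3 but the environment (word-initially) is not met → [k].
/s/ (between /k/ and /e/) is in the target of rule 2 but the environment (between two vowels) is not met → [s].
/e/ — between /s/ and /n/, before a nasal consonant — surfaces as [ẽ] (rule 1).
/o/ — between /h/ and /ʃ/; rule 1 does not apply here → [o].
/ʃ/ — between /o/ and /u/, between two vowels — surfaces as [ʒ] (rule 2).
/u/ — between /ʃ/ and /t/; rule 1 does not apply here → [u].
/t/ (between /u/ and /k/): rule 3 targets it, but not word-initially → unchanged [t].
/k/ (between /t/ and /u/) fails the environment for rule 3, so it stays [k].
/u/ (between /k/ and /k/) is in the target of rule 1 but the environment (before a nasal consonant) is not met → [u].
/k/ — word-final; rule 3 does not apply here → [k].

[feksẽnhoʒutkuk]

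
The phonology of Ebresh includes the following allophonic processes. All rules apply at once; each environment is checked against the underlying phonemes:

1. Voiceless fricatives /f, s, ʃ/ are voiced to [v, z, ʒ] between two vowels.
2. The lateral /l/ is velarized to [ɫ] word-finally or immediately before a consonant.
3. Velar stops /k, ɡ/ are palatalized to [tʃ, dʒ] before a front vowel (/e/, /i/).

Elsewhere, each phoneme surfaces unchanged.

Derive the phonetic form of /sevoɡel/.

[sevodʒeɫ]

/s/ (word-initial): rule 1 targets it, but not between two vowels → unchanged [s].
/e/ (between /s/ and /v/) is unaffected → [e].
/v/ — not in any rule's target class → [v].
/o/ — not in any rule's target class → [o].
/ɡ/ — between /o/ and /e/, before a front vowel — surfaces as [dʒ] (rule 3).
/e/ (between /ɡ/ and /l/) is unaffected → [e].
/l/ (word-final): word-finally or immediately before a consonant, so rule 2 applies → [ɫ].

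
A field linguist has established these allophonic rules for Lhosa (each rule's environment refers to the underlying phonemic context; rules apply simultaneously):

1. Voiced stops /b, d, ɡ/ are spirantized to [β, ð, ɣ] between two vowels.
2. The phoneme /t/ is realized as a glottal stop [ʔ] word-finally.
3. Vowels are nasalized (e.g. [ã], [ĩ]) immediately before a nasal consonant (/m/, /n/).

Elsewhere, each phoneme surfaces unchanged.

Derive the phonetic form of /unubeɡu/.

[ũnuβeɣu]

/u/ (word-initial) occurs before a nasal consonant → [ũ] by rule 3.
/n/ — not in any rule's target class → [n].
/u/ (between /n/ and /b/): rule 3 targets it, but not before a nasal consonant → unchanged [u].
Rule 1 applies to /b/ (between /u/ and /e/: between two vowels) → [β].
/e/ (between /b/ and /ɡ/) is in the target of rule 3 but the environment (before a nasal consonant) is not met → [e].
/ɡ/ — between /e/ and /u/, between two vowels — surfaces as [ɣ] (rule 1).
/u/ (word-final): rule 3 targets it, but not before a nasal consonant → unchanged [u].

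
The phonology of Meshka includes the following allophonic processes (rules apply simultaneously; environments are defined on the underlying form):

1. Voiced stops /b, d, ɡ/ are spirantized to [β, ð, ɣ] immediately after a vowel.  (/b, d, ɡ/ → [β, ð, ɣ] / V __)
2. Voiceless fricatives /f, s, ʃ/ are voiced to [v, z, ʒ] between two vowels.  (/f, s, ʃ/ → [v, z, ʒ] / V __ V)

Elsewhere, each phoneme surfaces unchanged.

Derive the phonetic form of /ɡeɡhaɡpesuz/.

/ɡ/ (word-initial) is in the target of rule 1 but the environment (immediately after a vowel) is not met → [ɡ].
/ɡ/ (between /e/ and /h/) occurs immediately after a vowel → [ɣ] by rule 1.
/ɡ/ (between /a/ and /p/) occurs immediately after a vowel → [ɣ] by rule 1.
/s/ (between /e/ and /u/): between two vowels, so rule 2 applies → [z].

[ɡeɣhaɣpezuz]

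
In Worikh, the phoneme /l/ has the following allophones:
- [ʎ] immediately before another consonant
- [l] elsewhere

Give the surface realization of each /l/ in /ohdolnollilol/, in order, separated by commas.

Occurrence 1 (position 5): immediately before another consonant → [ʎ].
Occurrence 2 (position 8): immediately before another consonant → [ʎ].
Occurrence 3 (position 9): no conditioning environment matches → elsewhere allophone [l].
Occurrence 4 (position 11): no conditioning environment matches → elsewhere allophone [l].
Occurrence 5 (position 13): no conditioning environment matches → elsewhere allophone [l].

[ʎ], [ʎ], [l], [l], [l]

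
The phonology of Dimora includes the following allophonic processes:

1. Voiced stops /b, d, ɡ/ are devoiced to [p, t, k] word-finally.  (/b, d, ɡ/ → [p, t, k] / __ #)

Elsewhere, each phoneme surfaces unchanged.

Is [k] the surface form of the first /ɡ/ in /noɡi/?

/ɡ/ — between /o/ and /i/; rule 1 does not apply here → [ɡ].
The actual realization is [ɡ], not [k].

No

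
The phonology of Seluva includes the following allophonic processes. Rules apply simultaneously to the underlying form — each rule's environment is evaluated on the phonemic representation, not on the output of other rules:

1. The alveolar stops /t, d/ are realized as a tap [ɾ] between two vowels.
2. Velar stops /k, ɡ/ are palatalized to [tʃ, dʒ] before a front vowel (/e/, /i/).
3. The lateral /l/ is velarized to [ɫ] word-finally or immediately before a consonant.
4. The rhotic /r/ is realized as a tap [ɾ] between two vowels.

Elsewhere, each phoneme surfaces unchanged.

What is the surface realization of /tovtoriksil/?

[tovtoɾiksiɫ]

/t/ (word-initial) is in the target of rule 1 but the environment (between two vowels) is not met → [t].
/o/ (between /t/ and /v/): no rule targets it → [o].
/v/ (between /o/ and /t/) is unaffected → [v].
/t/ (between /v/ and /o/) fails the environment for rule 1, so it stays [t].
/o/ stays [o].
/r/ (between /o/ and /i/): between two vowels, so rule 4 applies → [ɾ].
/i/ (between /r/ and /k/): no rule targets it → [i].
/k/ — between /i/ and /s/; rule 2 does not apply here → [k].
/s/ — not in any rule's target class → [s].
/i/ (between /s/ and /l/): no rule targets it → [i].
/l/ — word-final, word-finally or immediately before a consonant — surfaces as [ɫ] (rule 3).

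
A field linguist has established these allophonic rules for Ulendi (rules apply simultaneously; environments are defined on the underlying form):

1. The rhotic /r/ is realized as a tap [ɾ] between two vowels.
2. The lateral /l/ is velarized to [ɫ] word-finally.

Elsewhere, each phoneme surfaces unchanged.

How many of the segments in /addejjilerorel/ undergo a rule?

Segments that undergo a rule: /r/ → [ɾ] (rule 1); /r/ → [ɾ] (rule 1); /l/ → [ɫ] (rule 2).
All other segments surface unchanged.

3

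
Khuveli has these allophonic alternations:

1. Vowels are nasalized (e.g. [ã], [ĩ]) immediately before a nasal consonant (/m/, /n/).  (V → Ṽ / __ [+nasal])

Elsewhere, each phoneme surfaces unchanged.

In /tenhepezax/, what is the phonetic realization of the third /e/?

[e]

/e/ (between /p/ and /z/): rule 1 targets it, but not before a nasal consonant → unchanged [e].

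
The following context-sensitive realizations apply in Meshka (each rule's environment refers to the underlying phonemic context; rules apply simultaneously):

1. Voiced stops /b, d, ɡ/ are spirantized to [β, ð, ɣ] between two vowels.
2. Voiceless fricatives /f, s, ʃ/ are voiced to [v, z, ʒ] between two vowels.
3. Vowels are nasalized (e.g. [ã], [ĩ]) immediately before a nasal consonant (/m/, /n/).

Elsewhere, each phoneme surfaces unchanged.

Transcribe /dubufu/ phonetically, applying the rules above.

[duβuvu]

/d/ (word-initial) is in the target of rule 1 but the environment (between two vowels) is not met → [d].
/u/ (between /d/ and /b/) fails the environment for rule 3, so it stays [u].
/b/ (between /u/ and /u/): between two vowels, so rule 1 applies → [β].
/u/ — between /b/ and /f/; rule 3 does not apply here → [u].
/f/ meets the environment for rule 2 (between two vowels) → [v].
/u/ (word-final) fails the environment for rule 3, so it stays [u].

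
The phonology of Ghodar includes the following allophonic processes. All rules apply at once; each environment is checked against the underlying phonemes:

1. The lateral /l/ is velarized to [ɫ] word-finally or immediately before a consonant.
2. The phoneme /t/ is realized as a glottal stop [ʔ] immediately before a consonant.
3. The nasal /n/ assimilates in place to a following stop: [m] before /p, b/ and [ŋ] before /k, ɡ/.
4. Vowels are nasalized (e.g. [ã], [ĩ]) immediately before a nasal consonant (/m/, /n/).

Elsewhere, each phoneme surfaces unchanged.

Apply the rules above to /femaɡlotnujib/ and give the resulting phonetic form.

[fẽmaɡloʔnujib]

/f/ — not in any rule's target class → [f].
/e/ — between /f/ and /m/, before a nasal consonant — surfaces as [ẽ] (rule 4).
/m/ — not in any rule's target class → [m].
/a/ (between /m/ and /ɡ/) fails the environment for rule 4, so it stays [a].
/ɡ/ (between /a/ and /l/): no rule targets it → [ɡ].
/l/ — between /ɡ/ and /o/; rule 1 does not apply here → [l].
/o/ (between /l/ and /t/): rule 4 targets it, but not before a nasal consonant → unchanged [o].
/t/ meets the environment for rule 2 (immediately before a consonant) → [ʔ].
/n/ (between /t/ and /u/) fails the environment for rule 3, so it stays [n].
/u/ — between /n/ and /j/; rule 4 does not apply here → [u].
/j/ — not in any rule's target class → [j].
/i/ (between /j/ and /b/) fails the environment for rule 4, so it stays [i].
/b/ (word-final): no rule targets it → [b].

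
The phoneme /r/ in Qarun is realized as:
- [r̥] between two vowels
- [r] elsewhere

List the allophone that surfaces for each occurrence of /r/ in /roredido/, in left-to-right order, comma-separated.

[r], [r̥]

Occurrence 1 (position 1): no conditioning environment matches → elsewhere allophone [r].
Occurrence 2 (position 3): between two vowels → [r̥].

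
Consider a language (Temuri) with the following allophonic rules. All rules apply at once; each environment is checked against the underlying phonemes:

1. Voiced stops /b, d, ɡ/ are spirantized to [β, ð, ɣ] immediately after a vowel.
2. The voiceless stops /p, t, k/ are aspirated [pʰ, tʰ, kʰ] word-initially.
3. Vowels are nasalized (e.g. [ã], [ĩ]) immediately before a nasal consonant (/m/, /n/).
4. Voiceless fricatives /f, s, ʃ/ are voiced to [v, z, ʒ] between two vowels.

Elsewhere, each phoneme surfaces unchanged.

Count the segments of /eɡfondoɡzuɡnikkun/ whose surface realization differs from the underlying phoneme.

Segments that undergo a rule: /ɡ/ → [ɣ] (rule 1); /o/ → [õ] (rule 3); /ɡ/ → [ɣ] (rule 1); /ɡ/ → [ɣ] (rule 1); /u/ → [ũ] (rule 3).
All other segments surface unchanged.

5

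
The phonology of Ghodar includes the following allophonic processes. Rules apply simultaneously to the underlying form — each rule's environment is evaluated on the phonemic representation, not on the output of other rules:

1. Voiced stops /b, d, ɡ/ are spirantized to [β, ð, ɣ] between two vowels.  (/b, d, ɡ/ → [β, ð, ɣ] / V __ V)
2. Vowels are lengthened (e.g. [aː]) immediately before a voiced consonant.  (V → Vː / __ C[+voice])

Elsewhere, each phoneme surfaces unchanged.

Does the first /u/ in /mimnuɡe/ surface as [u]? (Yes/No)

/u/ (between /n/ and /ɡ/): before a voiced consonant, so rule 2 applies → [uː].
The actual realization is [uː], not [u].

No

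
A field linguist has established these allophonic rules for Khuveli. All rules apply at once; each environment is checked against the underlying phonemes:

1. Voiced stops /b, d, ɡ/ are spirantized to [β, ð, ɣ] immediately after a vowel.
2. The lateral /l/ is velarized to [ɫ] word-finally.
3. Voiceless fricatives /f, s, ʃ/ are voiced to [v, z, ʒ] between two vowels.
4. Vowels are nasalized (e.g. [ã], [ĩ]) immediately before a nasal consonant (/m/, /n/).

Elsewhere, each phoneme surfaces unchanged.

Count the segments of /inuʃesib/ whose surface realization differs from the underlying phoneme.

4

Segments that undergo a rule: /i/ → [ĩ] (rule 4); /ʃ/ → [ʒ] (rule 3); /s/ → [z] (rule 3); /b/ → [β] (rule 1).
All other segments surface unchanged.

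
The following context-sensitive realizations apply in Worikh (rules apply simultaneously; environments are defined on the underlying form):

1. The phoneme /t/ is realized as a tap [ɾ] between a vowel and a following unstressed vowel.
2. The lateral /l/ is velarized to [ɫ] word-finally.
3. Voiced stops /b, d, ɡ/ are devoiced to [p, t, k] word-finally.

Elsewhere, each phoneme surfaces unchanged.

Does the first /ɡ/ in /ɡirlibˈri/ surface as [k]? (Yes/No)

/ɡ/ (word-initial) is in the target of rule 3 but the environment (word-finally) is not met → [ɡ].
The actual realization is [ɡ], not [k].

No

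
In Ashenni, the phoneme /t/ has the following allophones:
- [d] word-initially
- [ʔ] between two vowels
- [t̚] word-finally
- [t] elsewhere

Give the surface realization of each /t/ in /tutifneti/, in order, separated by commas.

Occurrence 1 (position 1): word-initially → [d].
Occurrence 2 (position 3): between two vowels → [ʔ].
Occurrence 3 (position 8): between two vowels → [ʔ].

[d], [ʔ], [ʔ]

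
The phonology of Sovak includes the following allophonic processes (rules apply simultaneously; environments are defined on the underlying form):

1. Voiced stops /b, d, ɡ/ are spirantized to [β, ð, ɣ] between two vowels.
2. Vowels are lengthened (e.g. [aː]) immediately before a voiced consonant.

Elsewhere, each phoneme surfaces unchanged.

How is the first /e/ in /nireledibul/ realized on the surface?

/e/ meets the environment for rule 2 (before a voiced consonant) → [eː].

[eː]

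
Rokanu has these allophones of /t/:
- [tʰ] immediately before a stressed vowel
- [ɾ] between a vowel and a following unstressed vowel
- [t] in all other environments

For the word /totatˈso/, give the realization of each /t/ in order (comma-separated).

[t], [ɾ], [t]

Occurrence 1 (position 1): no conditioning environment matches → elsewhere allophone [t].
Occurrence 2 (position 3): between a vowel and an unstressed vowel → [ɾ].
Occurrence 3 (position 5): no conditioning environment matches → elsewhere allophone [t].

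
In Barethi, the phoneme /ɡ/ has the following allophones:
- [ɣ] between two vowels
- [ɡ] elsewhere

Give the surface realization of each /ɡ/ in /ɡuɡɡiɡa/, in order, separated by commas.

Occurrence 1 (position 1): no conditioning environment matches → elsewhere allophone [ɡ].
Occurrence 2 (position 3): no conditioning environment matches → elsewhere allophone [ɡ].
Occurrence 3 (position 4): no conditioning environment matches → elsewhere allophone [ɡ].
Occurrence 4 (position 6): between two vowels → [ɣ].

[ɡ], [ɡ], [ɡ], [ɣ]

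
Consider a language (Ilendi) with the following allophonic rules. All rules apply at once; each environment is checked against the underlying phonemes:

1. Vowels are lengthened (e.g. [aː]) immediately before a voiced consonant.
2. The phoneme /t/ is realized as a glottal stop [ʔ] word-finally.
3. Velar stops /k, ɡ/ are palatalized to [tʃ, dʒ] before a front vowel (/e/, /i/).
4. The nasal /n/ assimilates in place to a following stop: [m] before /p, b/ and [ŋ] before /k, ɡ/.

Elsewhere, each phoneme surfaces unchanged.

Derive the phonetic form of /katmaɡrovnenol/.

[katmaːɡroːvneːnoːl]

/k/ (word-initial) fails the environment for rule 3, so it stays [k].
/a/ (between /k/ and /t/) is in the target of rule 1 but the environment (before a voiced consonant) is not met → [a].
/t/ (between /a/ and /m/): rule 2 targets it, but not word-finally → unchanged [t].
/m/ stays [m].
/a/ (between /m/ and /ɡ/): before a voiced consonant, so rule 1 applies → [aː].
/ɡ/ (between /a/ and /r/) fails the environment for rule 3, so it stays [ɡ].
/r/ (between /ɡ/ and /o/): no rule targets it → [r].
/o/ (between /r/ and /v/): before a voiced consonant, so rule 1 applies → [oː].
/v/ (between /o/ and /n/): no rule targets it → [v].
/n/ (between /v/ and /e/) is in the target of rule 4 but the environment (before a labial or velar stop) is not met → [n].
/e/ meets the environment for rule 1 (before a voiced consonant) → [eː].
/n/ (between /e/ and /o/): rule 4 targets it, but not before a labial or velar stop → unchanged [n].
/o/ meets the environment for rule 1 (before a voiced consonant) → [oː].
/l/ (word-final) is unaffected → [l].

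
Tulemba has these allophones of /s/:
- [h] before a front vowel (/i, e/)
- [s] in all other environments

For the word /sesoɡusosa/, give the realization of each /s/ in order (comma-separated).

[h], [s], [s], [s]

Occurrence 1 (position 1): before a front vowel (/i, e/) → [h].
Occurrence 2 (position 3): no conditioning environment matches → elsewhere allophone [s].
Occurrence 3 (position 7): no conditioning environment matches → elsewhere allophone [s].
Occurrence 4 (position 9): no conditioning environment matches → elsewhere allophone [s].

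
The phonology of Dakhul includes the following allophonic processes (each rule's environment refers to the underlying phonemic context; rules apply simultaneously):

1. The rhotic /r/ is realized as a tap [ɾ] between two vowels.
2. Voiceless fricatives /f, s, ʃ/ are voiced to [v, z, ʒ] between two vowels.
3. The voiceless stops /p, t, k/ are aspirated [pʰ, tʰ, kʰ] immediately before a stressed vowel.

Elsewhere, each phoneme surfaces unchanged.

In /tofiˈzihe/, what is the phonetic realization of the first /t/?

/t/ (word-initial) fails the environment for rule 3, so it stays [t].

[t]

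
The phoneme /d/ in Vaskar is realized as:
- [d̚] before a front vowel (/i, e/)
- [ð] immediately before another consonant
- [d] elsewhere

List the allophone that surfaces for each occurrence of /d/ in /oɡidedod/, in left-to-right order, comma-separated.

[d̚], [d], [d]

Occurrence 1 (position 4): before a front vowel (/i, e/) → [d̚].
Occurrence 2 (position 6): no conditioning environment matches → elsewhere allophone [d].
Occurrence 3 (position 8): no conditioning environment matches → elsewhere allophone [d].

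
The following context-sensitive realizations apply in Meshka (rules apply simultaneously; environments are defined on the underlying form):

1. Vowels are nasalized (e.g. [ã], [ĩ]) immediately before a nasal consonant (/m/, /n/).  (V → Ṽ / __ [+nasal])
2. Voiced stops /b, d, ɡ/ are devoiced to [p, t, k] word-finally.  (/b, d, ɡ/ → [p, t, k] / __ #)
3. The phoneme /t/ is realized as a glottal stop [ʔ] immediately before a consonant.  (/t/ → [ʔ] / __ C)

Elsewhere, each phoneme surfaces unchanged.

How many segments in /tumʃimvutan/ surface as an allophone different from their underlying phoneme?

3

Segments that undergo a rule: /u/ → [ũ] (rule 1); /i/ → [ĩ] (rule 1); /a/ → [ã] (rule 1).
All other segments surface unchanged.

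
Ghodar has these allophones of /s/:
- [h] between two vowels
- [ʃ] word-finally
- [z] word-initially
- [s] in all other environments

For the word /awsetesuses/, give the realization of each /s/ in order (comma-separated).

[s], [h], [h], [ʃ]

Occurrence 1 (position 3): no conditioning environment matches → elsewhere allophone [s].
Occurrence 2 (position 7): between two vowels → [h].
Occurrence 3 (position 9): between two vowels → [h].
Occurrence 4 (position 11): word-finally → [ʃ].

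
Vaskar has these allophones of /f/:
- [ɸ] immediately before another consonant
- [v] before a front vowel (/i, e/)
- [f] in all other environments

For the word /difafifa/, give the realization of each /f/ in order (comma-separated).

[f], [v], [f]

Occurrence 1 (position 3): no conditioning environment matches → elsewhere allophone [f].
Occurrence 2 (position 5): before a front vowel (/i, e/) → [v].
Occurrence 3 (position 7): no conditioning environment matches → elsewhere allophone [f].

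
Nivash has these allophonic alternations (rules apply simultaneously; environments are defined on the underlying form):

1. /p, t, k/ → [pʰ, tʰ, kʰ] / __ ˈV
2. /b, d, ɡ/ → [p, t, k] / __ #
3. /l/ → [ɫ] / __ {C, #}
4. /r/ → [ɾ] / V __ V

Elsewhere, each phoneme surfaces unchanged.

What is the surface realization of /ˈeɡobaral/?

[ˈeɡobaɾaɫ]

/e/ (word-initial): no rule targets it → [e].
/ɡ/ (between /e/ and /o/): rule 2 targets it, but not word-finally → unchanged [ɡ].
/o/ — not in any rule's target class → [o].
/b/ (between /o/ and /a/) is in the target of rule 2 but the environment (word-finally) is not met → [b].
/a/ — not in any rule's target class → [a].
/r/ meets the environment for rule 4 (between two vowels) → [ɾ].
/a/ — not in any rule's target class → [a].
/l/ (word-final) occurs word-finally or immediately before a consonant → [ɫ] by rule 3.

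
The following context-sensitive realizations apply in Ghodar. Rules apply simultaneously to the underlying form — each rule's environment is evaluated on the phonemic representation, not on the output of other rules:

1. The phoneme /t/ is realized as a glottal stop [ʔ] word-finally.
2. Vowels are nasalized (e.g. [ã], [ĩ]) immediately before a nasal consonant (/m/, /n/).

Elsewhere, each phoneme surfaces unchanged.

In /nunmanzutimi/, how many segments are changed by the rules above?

Segments that undergo a rule: /u/ → [ũ] (rule 2); /a/ → [ã] (rule 2); /i/ → [ĩ] (rule 2).
All other segments surface unchanged.

3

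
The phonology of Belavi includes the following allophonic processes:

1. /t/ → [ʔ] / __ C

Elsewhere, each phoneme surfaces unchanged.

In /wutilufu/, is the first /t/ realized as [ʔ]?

/t/ (between /u/ and /i/): rule 1 targets it, but not immediately before a consonant → unchanged [t].
The actual realization is [t], not [ʔ].

No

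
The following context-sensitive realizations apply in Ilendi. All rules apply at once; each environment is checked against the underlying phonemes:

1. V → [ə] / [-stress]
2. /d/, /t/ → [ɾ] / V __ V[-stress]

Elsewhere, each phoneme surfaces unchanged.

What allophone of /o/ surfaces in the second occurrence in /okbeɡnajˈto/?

[o]

/o/ (word-final): rule 1 targets it, but not in an unstressed syllable → unchanged [o].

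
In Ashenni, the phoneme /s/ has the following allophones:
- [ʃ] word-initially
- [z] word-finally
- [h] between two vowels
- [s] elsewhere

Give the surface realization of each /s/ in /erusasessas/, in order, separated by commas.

[h], [h], [s], [s], [z]

Occurrence 1 (position 4): between two vowels → [h].
Occurrence 2 (position 6): between two vowels → [h].
Occurrence 3 (position 8): no conditioning environment matches → elsewhere allophone [s].
Occurrence 4 (position 9): no conditioning environment matches → elsewhere allophone [s].
Occurrence 5 (position 11): word-finally → [z].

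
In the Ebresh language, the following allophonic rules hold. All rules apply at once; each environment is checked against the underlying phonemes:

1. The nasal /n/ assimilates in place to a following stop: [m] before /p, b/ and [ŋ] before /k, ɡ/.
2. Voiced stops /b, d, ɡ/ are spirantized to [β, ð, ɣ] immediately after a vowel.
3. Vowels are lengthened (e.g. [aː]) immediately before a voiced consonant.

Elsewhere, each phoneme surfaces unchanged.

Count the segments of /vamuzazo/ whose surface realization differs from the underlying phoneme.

3

Segments that undergo a rule: /a/ → [aː] (rule 3); /u/ → [uː] (rule 3); /a/ → [aː] (rule 3).
All other segments surface unchanged.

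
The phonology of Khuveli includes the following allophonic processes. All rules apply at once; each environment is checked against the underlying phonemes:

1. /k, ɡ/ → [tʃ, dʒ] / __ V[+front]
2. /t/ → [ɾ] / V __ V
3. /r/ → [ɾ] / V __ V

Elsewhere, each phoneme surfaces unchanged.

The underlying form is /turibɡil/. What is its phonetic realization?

[tuɾibdʒil]

/t/ (word-initial): rule 2 targets it, but not between two vowels → unchanged [t].
/u/ (between /t/ and /r/) is unaffected → [u].
Rule 3 applies to /r/ (between /u/ and /i/: between two vowels) → [ɾ].
/i/ (between /r/ and /b/): no rule targets it → [i].
/b/ (between /i/ and /ɡ/): no rule targets it → [b].
/ɡ/ meets the environment for rule 1 (before a front vowel) → [dʒ].
/i/ (between /ɡ/ and /l/): no rule targets it → [i].
/l/ (word-final) is unaffected → [l].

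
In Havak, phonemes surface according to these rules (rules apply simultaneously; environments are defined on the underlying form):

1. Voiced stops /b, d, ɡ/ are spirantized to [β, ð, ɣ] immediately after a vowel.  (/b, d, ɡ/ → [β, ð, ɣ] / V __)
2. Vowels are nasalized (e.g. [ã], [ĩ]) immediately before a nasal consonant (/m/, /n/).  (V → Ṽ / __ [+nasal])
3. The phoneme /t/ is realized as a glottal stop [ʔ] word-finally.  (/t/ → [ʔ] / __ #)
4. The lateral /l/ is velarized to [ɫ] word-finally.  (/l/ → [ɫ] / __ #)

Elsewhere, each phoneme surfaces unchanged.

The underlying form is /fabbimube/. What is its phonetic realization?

[faβbĩmuβe]

/f/ stays [f].
/a/ (between /f/ and /b/): rule 2 targets it, but not before a nasal consonant → unchanged [a].
/b/ (between /a/ and /b/) occurs immediately after a vowel → [β] by rule 1.
/b/ (between /b/ and /i/) is in the target of rule 1 but the environment (immediately after a vowel) is not met → [b].
/i/ meets the environment for rule 2 (before a nasal consonant) → [ĩ].
/m/ stays [m].
/u/ (between /m/ and /b/) is in the target of rule 2 but the environment (before a nasal consonant) is not met → [u].
/b/ meets the environment for rule 1 (immediately after a vowel) → [β].
/e/ (word-final) is in the target of rule 2 but the environment (before a nasal consonant) is not met → [e].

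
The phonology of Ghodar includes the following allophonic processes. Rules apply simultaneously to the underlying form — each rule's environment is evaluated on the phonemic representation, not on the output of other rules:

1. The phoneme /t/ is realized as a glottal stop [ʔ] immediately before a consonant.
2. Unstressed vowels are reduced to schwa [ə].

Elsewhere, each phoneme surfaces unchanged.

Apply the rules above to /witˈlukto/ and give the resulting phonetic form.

/i/ (between /w/ and /t/) occurs in an unstressed syllable → [ə] by rule 2.
/t/ (between /i/ and /l/) occurs immediately before a consonant → [ʔ] by rule 1.
/u/ (between /l/ and /k/): rule 2 targets it, but not in an unstressed syllable → unchanged [u].
/t/ (between /k/ and /o/) fails the environment for rule 1, so it stays [t].
/o/ (word-final): in an unstressed syllable, so rule 2 applies → [ə].

[wəʔˈluktə]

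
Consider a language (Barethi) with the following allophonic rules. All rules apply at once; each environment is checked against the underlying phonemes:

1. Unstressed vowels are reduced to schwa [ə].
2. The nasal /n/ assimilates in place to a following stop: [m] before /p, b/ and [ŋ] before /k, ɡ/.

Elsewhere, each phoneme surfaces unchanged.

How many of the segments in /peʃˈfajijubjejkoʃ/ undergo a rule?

Segments that undergo a rule: /e/ → [ə] (rule 1); /i/ → [ə] (rule 1); /u/ → [ə] (rule 1); /e/ → [ə] (rule 1); /o/ → [ə] (rule 1).
All other segments surface unchanged.

5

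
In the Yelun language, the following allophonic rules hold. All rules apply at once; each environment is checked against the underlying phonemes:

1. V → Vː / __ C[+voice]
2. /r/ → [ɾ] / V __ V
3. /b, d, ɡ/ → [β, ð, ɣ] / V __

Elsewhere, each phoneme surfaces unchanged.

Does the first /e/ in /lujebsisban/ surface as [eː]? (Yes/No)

Yes

/e/ — between /j/ and /b/, before a voiced consonant — surfaces as [eː] (rule 1).
The actual realization is [eː], which matches [eː].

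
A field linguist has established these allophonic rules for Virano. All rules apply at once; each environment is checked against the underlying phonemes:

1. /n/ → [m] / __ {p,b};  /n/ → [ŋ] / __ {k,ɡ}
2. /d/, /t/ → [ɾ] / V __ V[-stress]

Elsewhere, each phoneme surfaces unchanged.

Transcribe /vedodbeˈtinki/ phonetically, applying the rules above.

/v/ (word-initial): no rule targets it → [v].
/e/ stays [e].
/d/ (between /e/ and /o/): between a vowel and a following unstressed vowel, so rule 2 applies → [ɾ].
/o/ stays [o].
/d/ — between /o/ and /b/; rule 2 does not apply here → [d].
/b/ stays [b].
/e/ (between /b/ and /t/): no rule targets it → [e].
/t/ (between /e/ and /i/): rule 2 targets it, but not between a vowel and a following unstressed vowel → unchanged [t].
/i/ stays [i].
/n/ meets the environment for rule 1 (before a labial or velar stop) → [ŋ].
/k/ (between /n/ and /i/) is unaffected → [k].
/i/ stays [i].

[veɾodbeˈtiŋki]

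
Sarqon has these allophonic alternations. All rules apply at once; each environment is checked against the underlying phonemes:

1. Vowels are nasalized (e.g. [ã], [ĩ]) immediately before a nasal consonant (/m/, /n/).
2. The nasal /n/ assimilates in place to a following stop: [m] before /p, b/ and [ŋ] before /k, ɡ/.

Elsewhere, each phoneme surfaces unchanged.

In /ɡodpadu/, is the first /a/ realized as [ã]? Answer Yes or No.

/a/ (between /p/ and /d/) fails the environment for rule 1, so it stays [a].
The actual realization is [a], not [ã].

No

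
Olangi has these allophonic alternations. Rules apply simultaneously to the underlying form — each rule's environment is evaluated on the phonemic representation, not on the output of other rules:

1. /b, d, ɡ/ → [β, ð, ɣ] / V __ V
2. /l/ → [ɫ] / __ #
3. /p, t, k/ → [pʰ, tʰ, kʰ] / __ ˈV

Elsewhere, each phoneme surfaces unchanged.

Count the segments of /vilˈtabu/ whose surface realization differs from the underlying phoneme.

Segments that undergo a rule: /t/ → [tʰ] (rule 3); /b/ → [β] (rule 1).
All other segments surface unchanged.

2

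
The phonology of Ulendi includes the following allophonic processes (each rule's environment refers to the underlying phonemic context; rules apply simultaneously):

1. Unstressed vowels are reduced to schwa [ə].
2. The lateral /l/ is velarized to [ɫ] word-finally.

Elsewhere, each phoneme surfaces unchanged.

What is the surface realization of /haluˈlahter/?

[hələˈlahtər]

Rule 1 applies to /a/ (between /h/ and /l/: in an unstressed syllable) → [ə].
/l/ (between /a/ and /u/) fails the environment for rule 2, so it stays [l].
Rule 1 applies to /u/ (between /l/ and /l/: in an unstressed syllable) → [ə].
/l/ (between /u/ and /a/) is in the target of rule 2 but the environment (word-finally) is not met → [l].
/a/ (between /l/ and /h/): rule 1 targets it, but not in an unstressed syllable → unchanged [a].
/e/ — between /t/ and /r/, in an unstressed syllable — surfaces as [ə] (rule 1).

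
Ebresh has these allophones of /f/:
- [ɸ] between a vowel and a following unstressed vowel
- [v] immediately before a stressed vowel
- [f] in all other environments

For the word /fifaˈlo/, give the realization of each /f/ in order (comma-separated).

[f], [ɸ]

Occurrence 1 (position 1): no conditioning environment matches → elsewhere allophone [f].
Occurrence 2 (position 3): between a vowel and a following unstressed vowel → [ɸ].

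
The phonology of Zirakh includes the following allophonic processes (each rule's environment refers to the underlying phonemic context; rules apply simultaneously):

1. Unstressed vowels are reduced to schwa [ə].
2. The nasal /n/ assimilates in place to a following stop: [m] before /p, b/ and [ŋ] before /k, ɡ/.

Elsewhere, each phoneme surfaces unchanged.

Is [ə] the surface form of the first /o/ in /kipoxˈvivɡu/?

Rule 1 applies to /o/ (between /p/ and /x/: in an unstressed syllable) → [ə].
The actual realization is [ə], which matches [ə].

Yes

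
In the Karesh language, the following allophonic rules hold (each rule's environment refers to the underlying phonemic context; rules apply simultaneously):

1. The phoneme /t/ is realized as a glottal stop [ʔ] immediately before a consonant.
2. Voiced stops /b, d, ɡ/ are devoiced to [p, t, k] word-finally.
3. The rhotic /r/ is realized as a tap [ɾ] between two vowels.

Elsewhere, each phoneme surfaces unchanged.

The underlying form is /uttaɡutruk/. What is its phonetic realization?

[uʔtaɡuʔruk]

/t/ — between /u/ and /t/, immediately before a consonant — surfaces as [ʔ] (rule 1).
/t/ (between /t/ and /a/) fails the environment for rule 1, so it stays [t].
/ɡ/ (between /a/ and /u/): rule 2 targets it, but not word-finally → unchanged [ɡ].
/t/ (between /u/ and /r/) occurs immediately before a consonant → [ʔ] by rule 1.
/r/ (between /t/ and /u/) fails the environment for rule 3, so it stays [r].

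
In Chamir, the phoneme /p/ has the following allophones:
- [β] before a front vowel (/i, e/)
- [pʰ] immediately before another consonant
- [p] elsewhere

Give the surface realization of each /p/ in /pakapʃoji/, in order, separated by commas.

Occurrence 1 (position 1): no conditioning environment matches → elsewhere allophone [p].
Occurrence 2 (position 5): immediately before another consonant → [pʰ].

[p], [pʰ]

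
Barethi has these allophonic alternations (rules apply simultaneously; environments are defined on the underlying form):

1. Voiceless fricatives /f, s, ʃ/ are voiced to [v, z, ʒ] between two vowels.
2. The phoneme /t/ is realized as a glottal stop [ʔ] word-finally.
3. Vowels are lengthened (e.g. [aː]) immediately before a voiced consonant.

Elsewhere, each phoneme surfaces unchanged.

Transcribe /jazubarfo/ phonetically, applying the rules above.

/j/ stays [j].
Rule 3 applies to /a/ (between /j/ and /z/: before a voiced consonant) → [aː].
/z/ stays [z].
/u/ (between /z/ and /b/) occurs before a voiced consonant → [uː] by rule 3.
/b/ (between /u/ and /a/): no rule targets it → [b].
/a/ (between /b/ and /r/): before a voiced consonant, so rule 3 applies → [aː].
/r/ — not in any rule's target class → [r].
/f/ (between /r/ and /o/) is in the target of rule 1 but the environment (between two vowels) is not met → [f].
/o/ (word-final): rule 3 targets it, but not before a voiced consonant → unchanged [o].

[jaːzuːbaːrfo]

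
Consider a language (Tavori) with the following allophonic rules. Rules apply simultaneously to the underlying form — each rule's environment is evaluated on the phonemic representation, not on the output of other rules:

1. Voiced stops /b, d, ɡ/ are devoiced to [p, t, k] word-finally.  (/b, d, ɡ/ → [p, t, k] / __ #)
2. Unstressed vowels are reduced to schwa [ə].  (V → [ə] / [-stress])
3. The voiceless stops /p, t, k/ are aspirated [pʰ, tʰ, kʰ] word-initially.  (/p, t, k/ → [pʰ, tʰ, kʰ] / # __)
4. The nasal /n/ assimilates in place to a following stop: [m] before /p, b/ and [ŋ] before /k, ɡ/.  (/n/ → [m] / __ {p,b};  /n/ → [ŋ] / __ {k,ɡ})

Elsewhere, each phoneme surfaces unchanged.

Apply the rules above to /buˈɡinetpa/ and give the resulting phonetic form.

[bəˈɡinətpə]

/b/ — word-initial; rule 1 does not apply here → [b].
/u/ meets the environment for rule 2 (in an unstressed syllable) → [ə].
/ɡ/ (between /u/ and /i/) is in the target of rule 1 but the environment (word-finally) is not met → [ɡ].
/i/ (between /ɡ/ and /n/) is in the target of rule 2 but the environment (in an unstressed syllable) is not met → [i].
/n/ — between /i/ and /e/; rule 4 does not apply here → [n].
/e/ meets the environment for rule 2 (in an unstressed syllable) → [ə].
/t/ (between /e/ and /p/) is in the target of rule 3 but the environment (word-initially) is not met → [t].
/p/ (between /t/ and /a/) fails the environment for rule 3, so it stays [p].
Rule 2 applies to /a/ (word-final: in an unstressed syllable) → [ə].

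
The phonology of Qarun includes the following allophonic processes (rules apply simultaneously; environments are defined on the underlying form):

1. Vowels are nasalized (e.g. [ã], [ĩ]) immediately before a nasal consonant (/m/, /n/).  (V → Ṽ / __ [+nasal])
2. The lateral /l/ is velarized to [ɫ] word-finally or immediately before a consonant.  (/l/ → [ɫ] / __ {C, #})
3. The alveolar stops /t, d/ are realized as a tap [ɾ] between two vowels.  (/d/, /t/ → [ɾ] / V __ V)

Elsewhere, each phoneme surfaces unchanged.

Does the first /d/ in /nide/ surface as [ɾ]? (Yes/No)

/d/ (between /i/ and /e/): between two vowels, so rule 3 applies → [ɾ].
The actual realization is [ɾ], which matches [ɾ].

Yes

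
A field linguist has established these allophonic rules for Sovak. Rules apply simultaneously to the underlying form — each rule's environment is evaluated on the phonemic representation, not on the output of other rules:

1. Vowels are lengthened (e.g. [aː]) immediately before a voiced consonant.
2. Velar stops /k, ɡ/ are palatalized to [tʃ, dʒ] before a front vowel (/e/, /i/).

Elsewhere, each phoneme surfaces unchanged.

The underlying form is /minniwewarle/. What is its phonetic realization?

[miːnniːweːwaːrle]

/m/ (word-initial): no rule targets it → [m].
/i/ (between /m/ and /n/): before a voiced consonant, so rule 1 applies → [iː].
/n/ (between /i/ and /n/): no rule targets it → [n].
/n/ stays [n].
/i/ — between /n/ and /w/, before a voiced consonant — surfaces as [iː] (rule 1).
/w/ stays [w].
/e/ — between /w/ and /w/, before a voiced consonant — surfaces as [eː] (rule 1).
/w/ — not in any rule's target class → [w].
/a/ (between /w/ and /r/) occurs before a voiced consonant → [aː] by rule 1.
/r/ — not in any rule's target class → [r].
/l/ stays [l].
/e/ (word-final) is in the target of rule 1 but the environment (before a voiced consonant) is not met → [e].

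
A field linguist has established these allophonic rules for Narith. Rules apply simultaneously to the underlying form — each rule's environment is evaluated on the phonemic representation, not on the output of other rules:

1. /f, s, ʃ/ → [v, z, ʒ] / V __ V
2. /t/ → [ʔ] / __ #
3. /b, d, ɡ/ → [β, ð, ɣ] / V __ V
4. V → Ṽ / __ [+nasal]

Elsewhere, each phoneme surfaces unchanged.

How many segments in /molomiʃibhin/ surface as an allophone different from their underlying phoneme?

3

Segments that undergo a rule: /o/ → [õ] (rule 4); /ʃ/ → [ʒ] (rule 1); /i/ → [ĩ] (rule 4).
All other segments surface unchanged.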